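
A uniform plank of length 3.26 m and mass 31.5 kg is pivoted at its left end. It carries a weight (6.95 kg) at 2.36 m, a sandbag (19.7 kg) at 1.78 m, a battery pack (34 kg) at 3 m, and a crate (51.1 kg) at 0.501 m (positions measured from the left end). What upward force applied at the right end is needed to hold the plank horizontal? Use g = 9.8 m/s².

F ≈ 693 N

About the left end:
Beam weight: 31.5 × 9.8 = 308.7 N down at 1.63 m → arm 1.63 m, τ = 308.7 × 1.63 = 503.2 N·m clockwise.
Weight: 6.95 × 9.8 = 68.11 N down at 2.36 m → arm 2.36 m, τ = 68.11 × 2.36 = 160.7 N·m clockwise.
Sandbag: 19.7 × 9.8 = 193.1 N down at 1.78 m → arm 1.78 m, τ = 193.1 × 1.78 = 343.7 N·m clockwise.
Battery pack: 34 × 9.8 = 333.2 N down at 3 m → arm 3 m, τ = 333.2 × 3 = 999.6 N·m clockwise.
Crate: 51.1 × 9.8 = 500.8 N down at 0.501 m → arm 0.501 m, τ = 500.8 × 0.501 = 250.9 N·m clockwise.
Net moment of the loads = 2258 N·m clockwise.
The upward force F acts at the right end, arm 3.26 m, giving F × 3.26 counterclockwise.
Balancing moments: F × 3.26 = 2258, giving F = 2258 / 3.26 = 693 N.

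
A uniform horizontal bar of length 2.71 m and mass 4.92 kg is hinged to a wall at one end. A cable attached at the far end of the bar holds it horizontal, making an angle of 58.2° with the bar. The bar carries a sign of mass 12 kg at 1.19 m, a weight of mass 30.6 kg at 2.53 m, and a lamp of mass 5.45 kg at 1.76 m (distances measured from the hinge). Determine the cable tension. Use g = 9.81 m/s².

T ≈ 460 N

Sum moments about the hinge (the unknown hinge reaction has zero arm there).
Beam weight: 4.92 × 9.81 = 48.27 N down at 1.355 m → arm 1.355 m, τ = 48.27 × 1.355 = 65.41 N·m clockwise.
Sign: 12 × 9.81 = 117.7 N down at 1.19 m → arm 1.19 m, τ = 117.7 × 1.19 = 140.1 N·m clockwise.
Weight: 30.6 × 9.81 = 300.2 N down at 2.53 m → arm 2.53 m, τ = 300.2 × 2.53 = 759.5 N·m clockwise.
Lamp: 5.45 × 9.81 = 53.46 N down at 1.76 m → arm 1.76 m, τ = 53.46 × 1.76 = 94.09 N·m clockwise.
Total clockwise load moment = 1059 N·m.
The cable tension T acts at 2.71 m; only its component perpendicular to the bar, T sinθ, produces torque. sin 58.2° = 0.8499.
Balancing moments: T × 2.71 × 0.8499 = 1059, giving T = 1059 / 2.303 = 460 N.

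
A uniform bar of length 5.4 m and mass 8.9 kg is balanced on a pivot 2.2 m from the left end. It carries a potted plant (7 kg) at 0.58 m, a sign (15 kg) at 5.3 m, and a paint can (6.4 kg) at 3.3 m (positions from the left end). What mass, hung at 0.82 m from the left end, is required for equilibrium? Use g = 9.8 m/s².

Taking torques about the pivot (at 2.2 m from the left end):
Beam weight: 8.9 × 9.8 = 87.22 N down at 2.7 m → arm 0.5 m, τ = 87.22 × 0.5 = 43.61 N·m clockwise.
Potted plant: 7 × 9.8 = 68.6 N down at 0.58 m → arm 1.62 m, τ = 68.6 × 1.62 = 111.1 N·m counterclockwise.
Sign: 15 × 9.8 = 147 N down at 5.3 m → arm 3.1 m, τ = 147 × 3.1 = 455.7 N·m clockwise.
Paint can: 6.4 × 9.8 = 62.72 N down at 3.3 m → arm 1.1 m, τ = 62.72 × 1.1 = 68.99 N·m clockwise.
Net moment of known loads = 457.2 N·m clockwise.
An unknown mass m at 0.82 m has arm 1.38 m; its moment is m·g·1.38 counterclockwise.
Στ = 0 ⇒ m × 9.8 × 1.38 = 457.2 ⇒ m = 457.2 / (9.8 × 1.38) = 33.8 kg.

m ≈ 33.8 kg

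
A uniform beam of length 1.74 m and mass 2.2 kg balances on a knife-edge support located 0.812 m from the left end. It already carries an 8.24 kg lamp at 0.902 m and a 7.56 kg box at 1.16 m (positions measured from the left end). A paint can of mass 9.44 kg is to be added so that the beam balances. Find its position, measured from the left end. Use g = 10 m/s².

Taking torques about the knife-edge support (at 0.812 m from the left end):
Beam weight: 2.2 × 10 = 22 N down at 0.87 m → arm 0.058 m, τ = 22 × 0.058 = 1.276 N·m clockwise.
Lamp: 8.24 × 10 = 82.4 N down at 0.902 m → arm 0.09 m, τ = 82.4 × 0.09 = 7.416 N·m clockwise.
Box: 7.56 × 10 = 75.6 N down at 1.16 m → arm 0.348 m, τ = 75.6 × 0.348 = 26.31 N·m clockwise.
Net moment of existing loads = 35 N·m clockwise.
The paint can weighs 9.44 × 10 = 94.4 N and must supply an equal counterclockwise moment, so its lever arm about the knife-edge support is 35 / 94.4 = 0.371 m.
That puts it at 0.812 − 0.371 = 0.441 m from the left end.

x ≈ 0.441 m from the left end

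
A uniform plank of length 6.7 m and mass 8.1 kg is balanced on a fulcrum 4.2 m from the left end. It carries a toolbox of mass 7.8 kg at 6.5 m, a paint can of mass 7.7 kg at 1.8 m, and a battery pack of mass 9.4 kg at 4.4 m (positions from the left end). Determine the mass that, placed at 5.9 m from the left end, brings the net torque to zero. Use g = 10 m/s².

m ≈ 3.26 kg

Choose the fulcrum (at 4.2 m from the left end) as the axis so the support reaction has zero arm there.
Beam weight: 8.1 × 10 = 81 N down at 3.35 m → arm 0.85 m, τ = 81 × 0.85 = 68.85 N·m counterclockwise.
Toolbox: 7.8 × 10 = 78 N down at 6.5 m → arm 2.3 m, τ = 78 × 2.3 = 179.4 N·m clockwise.
Paint can: 7.7 × 10 = 77 N down at 1.8 m → arm 2.4 m, τ = 77 × 2.4 = 184.8 N·m counterclockwise.
Battery pack: 9.4 × 10 = 94 N down at 4.4 m → arm 0.2 m, τ = 94 × 0.2 = 18.8 N·m clockwise.
Net moment of known loads = 55.45 N·m counterclockwise.
An unknown mass m at 5.9 m has arm 1.7 m; its moment is m·g·1.7 clockwise.
Balancing moments: m × 10 × 1.7 = 55.45, giving m = 55.45 / (10 × 1.7) = 3.26 kg.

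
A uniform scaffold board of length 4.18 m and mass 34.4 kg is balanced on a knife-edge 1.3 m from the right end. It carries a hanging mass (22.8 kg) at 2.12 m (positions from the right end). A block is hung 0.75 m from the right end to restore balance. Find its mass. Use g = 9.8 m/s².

Taking torques about the knife-edge (at 1.3 m from the right end):
Beam weight: 34.4 × 9.8 = 337.1 N down at 2.09 m → arm 0.79 m, τ = 337.1 × 0.79 = 266.3 N·m counterclockwise.
Hanging mass: 22.8 × 9.8 = 223.4 N down at 2.12 m → arm 0.82 m, τ = 223.4 × 0.82 = 183.2 N·m counterclockwise.
Net moment of known loads = 449.5 N·m counterclockwise.
An unknown mass m at 0.75 m has arm 0.55 m; its moment is m·g·0.55 clockwise.
Balancing moments: m × 9.8 × 0.55 = 449.5, giving m = 449.5 / (9.8 × 0.55) = 83.4 kg.

m ≈ 83.4 kg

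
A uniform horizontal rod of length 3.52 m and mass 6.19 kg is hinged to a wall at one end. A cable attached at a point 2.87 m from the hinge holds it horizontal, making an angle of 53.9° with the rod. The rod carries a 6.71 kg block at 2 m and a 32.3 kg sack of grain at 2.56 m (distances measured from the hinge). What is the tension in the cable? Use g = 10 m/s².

Choose the hinge as the axis so the unknown hinge reaction has zero arm there.
Beam weight: 6.19 × 10 = 61.9 N down at 1.76 m → arm 1.76 m, τ = 61.9 × 1.76 = 108.9 N·m clockwise.
Block: 6.71 × 10 = 67.1 N down at 2 m → arm 2 m, τ = 67.1 × 2 = 134.2 N·m clockwise.
Sack of grain: 32.3 × 10 = 323 N down at 2.56 m → arm 2.56 m, τ = 323 × 2.56 = 826.9 N·m clockwise.
Total clockwise load moment = 1070 N·m.
The cable tension T acts at 2.87 m; only its component perpendicular to the rod, T sinθ, produces torque. sin 53.9° = 0.808.
Balancing moments: T × 2.87 × 0.808 = 1070, giving T = 1070 / 2.319 = 461 N.

T ≈ 461 N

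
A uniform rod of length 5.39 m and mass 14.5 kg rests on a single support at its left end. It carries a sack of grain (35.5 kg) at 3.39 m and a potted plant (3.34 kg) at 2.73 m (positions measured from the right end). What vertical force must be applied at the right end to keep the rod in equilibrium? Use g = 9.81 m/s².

F ≈ 217 N

Taking torques about the left end:
Beam weight: 14.5 × 9.81 = 142.2 N down at 2.695 m → arm 2.695 m, τ = 142.2 × 2.695 = 383.2 N·m clockwise.
Sack of grain: 35.5 × 9.81 = 348.3 N down at 3.39 m → arm 2 m, τ = 348.3 × 2 = 696.6 N·m clockwise.
Potted plant: 3.34 × 9.81 = 32.77 N down at 2.73 m → arm 2.66 m, τ = 32.77 × 2.66 = 87.17 N·m clockwise.
Net moment of the loads = 1167 N·m clockwise.
The upward force F acts at the right end, arm 5.39 m, giving F × 5.39 counterclockwise.
Setting net torque to zero: F × 5.39 = 1167 → F = 1167 / 5.39 = 217 N.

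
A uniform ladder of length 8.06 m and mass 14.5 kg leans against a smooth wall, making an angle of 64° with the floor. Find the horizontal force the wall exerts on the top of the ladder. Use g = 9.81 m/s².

N_wall ≈ 34.7 N

Take moments about the foot of the ladder.
Ladder weight 14.5×9.81 = 142.2 N acts at 4.03 m along the ladder; its horizontal arm is 4.03·cos64° = 1.767 m → τ = 251.3 N·m clockwise.
Wall normal N acts horizontally at the top; its moment arm is the height L sinθ = 8.06·sin64° = 7.244 m, counterclockwise.
For rotational equilibrium, N × 7.244 = 251.3, so N = 34.7 N.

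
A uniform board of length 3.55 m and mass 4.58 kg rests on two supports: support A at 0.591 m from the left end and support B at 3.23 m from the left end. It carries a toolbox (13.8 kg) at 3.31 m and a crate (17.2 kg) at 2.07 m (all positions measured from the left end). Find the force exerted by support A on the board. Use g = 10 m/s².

R_A ≈ 96.7 N

Sum moments about support B (its reaction then has zero moment arm).
Beam weight: 4.58 × 10 = 45.8 N down at 1.775 m → arm 1.455 m, τ = 45.8 × 1.455 = 66.64 N·m counterclockwise.
Toolbox: 13.8 × 10 = 138 N down at 3.31 m → arm 0.08 m, τ = 138 × 0.08 = 11.04 N·m clockwise.
Crate: 17.2 × 10 = 172 N down at 2.07 m → arm 1.16 m, τ = 172 × 1.16 = 199.5 N·m counterclockwise.
Net load moment about support B = 255.1 N·m counterclockwise.
Reaction R at support A is upward at 0.591 m, arm 2.639 m → moment R × 2.639 clockwise.
Setting net torque to zero: R × 2.639 = 255.1 → R = 96.7 N.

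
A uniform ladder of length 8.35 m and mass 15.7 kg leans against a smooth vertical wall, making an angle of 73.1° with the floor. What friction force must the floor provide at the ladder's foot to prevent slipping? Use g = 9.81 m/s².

Sum moments about the foot of the ladder (the floor normal and friction both act there and drop out).
Ladder weight 15.7×9.81 = 154 N acts at 4.175 m along the ladder; its horizontal arm is 4.175·cos73.1° = 1.214 m → τ = 187 N·m clockwise.
Wall normal N acts horizontally at the top; its moment arm is the height L sinθ = 8.35·sin73.1° = 7.989 m, counterclockwise.
Balancing moments: N × 7.989 = 187, giving N = 23.4 N.
ΣFx = 0: friction at the foot balances the wall's push, so f = N_wall = 23.4 N.

f ≈ 23.4 N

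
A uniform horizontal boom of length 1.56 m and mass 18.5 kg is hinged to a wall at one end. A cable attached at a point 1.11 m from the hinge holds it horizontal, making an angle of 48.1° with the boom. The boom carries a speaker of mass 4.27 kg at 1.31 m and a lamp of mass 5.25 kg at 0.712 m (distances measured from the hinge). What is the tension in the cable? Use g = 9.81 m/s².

T ≈ 282 N

About the hinge:
Beam weight: 18.5 × 9.81 = 181.5 N down at 0.78 m → arm 0.78 m, τ = 181.5 × 0.78 = 141.6 N·m clockwise.
Speaker: 4.27 × 9.81 = 41.89 N down at 1.31 m → arm 1.31 m, τ = 41.89 × 1.31 = 54.88 N·m clockwise.
Lamp: 5.25 × 9.81 = 51.5 N down at 0.712 m → arm 0.712 m, τ = 51.5 × 0.712 = 36.67 N·m clockwise.
Total clockwise load moment = 233.1 N·m.
The cable tension T acts at 1.11 m; only its component perpendicular to the boom, T sinθ, produces torque. sin 48.1° = 0.7443.
Balancing moments: T × 1.11 × 0.7443 = 233.1, giving T = 233.1 / 0.8262 = 282 N.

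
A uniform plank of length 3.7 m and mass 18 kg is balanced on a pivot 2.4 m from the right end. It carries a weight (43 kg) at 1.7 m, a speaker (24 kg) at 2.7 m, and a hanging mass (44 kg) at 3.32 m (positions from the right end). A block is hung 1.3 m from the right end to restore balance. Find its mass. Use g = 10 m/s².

m ≈ 6.98 kg

Taking torques about the pivot (at 2.4 m from the right end):
Beam weight: 18 × 10 = 180 N down at 1.85 m → arm 0.55 m, τ = 180 × 0.55 = 99 N·m clockwise.
Weight: 43 × 10 = 430 N down at 1.7 m → arm 0.7 m, τ = 430 × 0.7 = 301 N·m clockwise.
Speaker: 24 × 10 = 240 N down at 2.7 m → arm 0.3 m, τ = 240 × 0.3 = 72 N·m counterclockwise.
Hanging mass: 44 × 10 = 440 N down at 3.32 m → arm 0.92 m, τ = 440 × 0.92 = 404.8 N·m counterclockwise.
Net moment of known loads = 76.8 N·m counterclockwise.
An unknown mass m at 1.3 m has arm 1.1 m; its moment is m·g·1.1 clockwise.
For rotational equilibrium, m × 10 × 1.1 = 76.8, so m = 76.8 / (10 × 1.1) = 6.98 kg.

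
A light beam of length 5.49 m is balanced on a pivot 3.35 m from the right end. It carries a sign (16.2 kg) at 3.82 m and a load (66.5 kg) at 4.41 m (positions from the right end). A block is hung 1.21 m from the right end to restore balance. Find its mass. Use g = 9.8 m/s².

About the pivot (at 3.35 m from the right end):
Sign: 16.2 × 9.8 = 158.8 N down at 3.82 m → arm 0.47 m, τ = 158.8 × 0.47 = 74.64 N·m counterclockwise.
Load: 66.5 × 9.8 = 651.7 N down at 4.41 m → arm 1.06 m, τ = 651.7 × 1.06 = 690.8 N·m counterclockwise.
Net moment of known loads = 765.4 N·m counterclockwise.
An unknown mass m at 1.21 m has arm 2.14 m; its moment is m·g·2.14 clockwise.
Setting net torque to zero: m × 9.8 × 2.14 = 765.4 → m = 765.4 / (9.8 × 2.14) = 36.5 kg.

m ≈ 36.5 kg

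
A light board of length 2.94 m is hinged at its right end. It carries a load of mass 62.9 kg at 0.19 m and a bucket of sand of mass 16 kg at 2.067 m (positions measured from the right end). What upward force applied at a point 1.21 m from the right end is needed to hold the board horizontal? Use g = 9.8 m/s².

F ≈ 365 N

About the right end:
Load: 62.9 × 9.8 = 616.4 N down at 0.19 m → arm 0.19 m, τ = 616.4 × 0.19 = 117.1 N·m counterclockwise.
Bucket of sand: 16 × 9.8 = 156.8 N down at 2.067 m → arm 2.067 m, τ = 156.8 × 2.067 = 324.1 N·m counterclockwise.
Net moment of the loads = 441.2 N·m counterclockwise.
The upward force F acts at a point 1.21 m from the right end, arm 1.21 m, giving F × 1.21 clockwise.
For rotational equilibrium, F × 1.21 = 441.2, so F = 441.2 / 1.21 = 365 N.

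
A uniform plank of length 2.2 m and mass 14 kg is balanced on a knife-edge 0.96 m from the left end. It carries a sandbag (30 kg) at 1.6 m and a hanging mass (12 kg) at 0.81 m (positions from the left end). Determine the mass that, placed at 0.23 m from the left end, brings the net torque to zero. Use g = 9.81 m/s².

m ≈ 26.5 kg

Take moments about the knife-edge (at 0.96 m from the left end).
Beam weight: 14 × 9.81 = 137.3 N down at 1.1 m → arm 0.14 m, τ = 137.3 × 0.14 = 19.22 N·m clockwise.
Sandbag: 30 × 9.81 = 294.3 N down at 1.6 m → arm 0.64 m, τ = 294.3 × 0.64 = 188.4 N·m clockwise.
Hanging mass: 12 × 9.81 = 117.7 N down at 0.81 m → arm 0.15 m, τ = 117.7 × 0.15 = 17.66 N·m counterclockwise.
Net moment of known loads = 190 N·m clockwise.
An unknown mass m at 0.23 m has arm 0.73 m; its moment is m·g·0.73 counterclockwise.
Balancing moments: m × 9.81 × 0.73 = 190, giving m = 190 / (9.81 × 0.73) = 26.5 kg.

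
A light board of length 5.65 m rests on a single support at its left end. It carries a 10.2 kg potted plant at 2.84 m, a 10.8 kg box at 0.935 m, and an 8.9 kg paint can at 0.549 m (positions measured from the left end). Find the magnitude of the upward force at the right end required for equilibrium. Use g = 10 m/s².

F ≈ 77.8 N

Choose the left end as the axis so the unknown pivot reaction has zero arm there.
Potted plant: 10.2 × 10 = 102 N down at 2.84 m → arm 2.84 m, τ = 102 × 2.84 = 289.7 N·m clockwise.
Box: 10.8 × 10 = 108 N down at 0.935 m → arm 0.935 m, τ = 108 × 0.935 = 101 N·m clockwise.
Paint can: 8.9 × 10 = 89 N down at 0.549 m → arm 0.549 m, τ = 89 × 0.549 = 48.86 N·m clockwise.
Net moment of the loads = 439.6 N·m clockwise.
The upward force F acts at the right end, arm 5.65 m, giving F × 5.65 counterclockwise.
For rotational equilibrium, F × 5.65 = 439.6, so F = 439.6 / 5.65 = 77.8 N.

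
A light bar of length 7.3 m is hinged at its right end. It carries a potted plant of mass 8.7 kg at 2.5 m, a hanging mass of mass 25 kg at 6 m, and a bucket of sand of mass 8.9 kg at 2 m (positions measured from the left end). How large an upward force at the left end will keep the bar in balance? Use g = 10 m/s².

Choose the right end as the axis so the unknown pivot reaction has zero arm there.
Potted plant: 8.7 × 10 = 87 N down at 2.5 m → arm 4.8 m, τ = 87 × 4.8 = 417.6 N·m counterclockwise.
Hanging mass: 25 × 10 = 250 N down at 6 m → arm 1.3 m, τ = 250 × 1.3 = 325 N·m counterclockwise.
Bucket of sand: 8.9 × 10 = 89 N down at 2 m → arm 5.3 m, τ = 89 × 5.3 = 471.7 N·m counterclockwise.
Net moment of the loads = 1214 N·m counterclockwise.
The upward force F acts at the left end, arm 7.3 m, giving F × 7.3 clockwise.
Setting net torque to zero: F × 7.3 = 1214 → F = 1214 / 7.3 = 166 N.

F ≈ 166 N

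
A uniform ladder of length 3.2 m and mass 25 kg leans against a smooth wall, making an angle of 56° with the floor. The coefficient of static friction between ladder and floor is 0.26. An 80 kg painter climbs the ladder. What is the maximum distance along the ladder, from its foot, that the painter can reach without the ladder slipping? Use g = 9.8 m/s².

Sum moments about the foot of the ladder (the floor normal and friction both act there and drop out).
Ladder weight 25×9.8 = 245 N acts at 1.6 m along the ladder; its horizontal arm is 1.6·cos56° = 0.8947 m → τ = 219.2 N·m clockwise.
Painter weight 80×9.8 = 784 N at distance d → arm d·cos56° → τ = 784·d·0.5592 clockwise.
Wall normal N at the top has arm L sinθ = 2.653 m counterclockwise, so Στ = 0 gives N·2.653 = 219.2 + 438.4·d.
ΣFy = 0 ⇒ N_floor = 1029 N, so the maximum friction is μ_s·N_floor = 0.26×1029 = 267.5 N. ΣFx = 0 ⇒ N_wall = f, so at the slipping point N = 267.5 N.
Substituting: 267.5×2.653 = 219.2 + 438.4·d ⇒ d = (709.7 − 219.2) / 438.4 = 1.12 m.

d ≈ 1.12 m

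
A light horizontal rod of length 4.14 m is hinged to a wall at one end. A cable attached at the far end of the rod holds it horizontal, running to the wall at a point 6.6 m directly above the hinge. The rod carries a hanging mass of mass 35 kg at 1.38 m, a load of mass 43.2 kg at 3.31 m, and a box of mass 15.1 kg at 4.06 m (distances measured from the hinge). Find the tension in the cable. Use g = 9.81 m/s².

Take moments about the hinge.
Hanging mass: 35 × 9.81 = 343.4 N down at 1.38 m → arm 1.38 m, τ = 343.4 × 1.38 = 473.9 N·m clockwise.
Load: 43.2 × 9.81 = 423.8 N down at 3.31 m → arm 3.31 m, τ = 423.8 × 3.31 = 1403 N·m clockwise.
Box: 15.1 × 9.81 = 148.1 N down at 4.06 m → arm 4.06 m, τ = 148.1 × 4.06 = 601.3 N·m clockwise.
Total clockwise load moment = 2478 N·m.
The cable tension T acts at 4.14 m; only its component perpendicular to the rod, T sinθ, produces torque. sinθ = h/√(h²+d²) = 6.6/√(6.6²+4.14²) = 0.8471.
Στ = 0 ⇒ T × 4.14 × 0.8471 = 2478 ⇒ T = 2478 / 3.507 = 707 N.

T ≈ 707 N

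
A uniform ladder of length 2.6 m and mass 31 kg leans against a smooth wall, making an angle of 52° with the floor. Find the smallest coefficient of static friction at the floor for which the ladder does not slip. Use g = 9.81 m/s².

μ_min ≈ 0.391

Choose the foot of the ladder as the axis so the floor normal and friction both act there and drop out.
Ladder weight 31×9.81 = 304.1 N acts at 1.3 m along the ladder; its horizontal arm is 1.3·cos52° = 0.8004 m → τ = 243.4 N·m clockwise.
Wall normal N acts horizontally at the top; its moment arm is the height L sinθ = 2.6·sin52° = 2.049 m, counterclockwise.
Balancing moments: N × 2.049 = 243.4, giving N = 118.8 N.
ΣFx = 0 ⇒ f = N_wall = 118.8 N. ΣFy = 0 ⇒ N_floor = 304.1 N.
μ_min = f / N_floor = 118.8 / 304.1 = 0.391.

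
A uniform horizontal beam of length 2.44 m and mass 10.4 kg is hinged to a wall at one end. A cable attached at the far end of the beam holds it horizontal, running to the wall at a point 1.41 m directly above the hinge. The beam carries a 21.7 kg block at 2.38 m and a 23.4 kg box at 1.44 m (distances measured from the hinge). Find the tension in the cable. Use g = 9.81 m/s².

T ≈ 788 N

About the hinge:
Beam weight: 10.4 × 9.81 = 102 N down at 1.22 m → arm 1.22 m, τ = 102 × 1.22 = 124.4 N·m clockwise.
Block: 21.7 × 9.81 = 212.9 N down at 2.38 m → arm 2.38 m, τ = 212.9 × 2.38 = 506.7 N·m clockwise.
Box: 23.4 × 9.81 = 229.6 N down at 1.44 m → arm 1.44 m, τ = 229.6 × 1.44 = 330.6 N·m clockwise.
Total clockwise load moment = 961.7 N·m.
The cable tension T acts at 2.44 m; only its component perpendicular to the beam, T sinθ, produces torque. sinθ = h/√(h²+d²) = 1.41/√(1.41²+2.44²) = 0.5003.
Balancing moments: T × 2.44 × 0.5003 = 961.7, giving T = 961.7 / 1.221 = 788 N.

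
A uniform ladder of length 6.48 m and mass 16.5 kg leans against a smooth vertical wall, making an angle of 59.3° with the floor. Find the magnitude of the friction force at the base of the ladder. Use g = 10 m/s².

f ≈ 49 N

Sum moments about the foot of the ladder (the floor normal and friction both act there and drop out).
Ladder weight 16.5×10 = 165 N acts at 3.24 m along the ladder; its horizontal arm is 3.24·cos59.3° = 1.654 m → τ = 272.9 N·m clockwise.
Wall normal N acts horizontally at the top; its moment arm is the height L sinθ = 6.48·sin59.3° = 5.572 m, counterclockwise.
Setting net torque to zero: N × 5.572 = 272.9 → N = 49 N.
ΣFx = 0: friction at the foot balances the wall's push, so f = N_wall = 49 N.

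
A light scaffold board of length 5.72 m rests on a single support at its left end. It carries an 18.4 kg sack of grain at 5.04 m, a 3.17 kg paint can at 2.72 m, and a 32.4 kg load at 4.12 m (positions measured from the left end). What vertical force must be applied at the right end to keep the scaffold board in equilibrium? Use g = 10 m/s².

F ≈ 411 N

About the left end:
Sack of grain: 18.4 × 10 = 184 N down at 5.04 m → arm 5.04 m, τ = 184 × 5.04 = 927.4 N·m clockwise.
Paint can: 3.17 × 10 = 31.7 N down at 2.72 m → arm 2.72 m, τ = 31.7 × 2.72 = 86.22 N·m clockwise.
Load: 32.4 × 10 = 324 N down at 4.12 m → arm 4.12 m, τ = 324 × 4.12 = 1335 N·m clockwise.
Net moment of the loads = 2349 N·m clockwise.
The upward force F acts at the right end, arm 5.72 m, giving F × 5.72 counterclockwise.
For rotational equilibrium, F × 5.72 = 2349, so F = 2349 / 5.72 = 411 N.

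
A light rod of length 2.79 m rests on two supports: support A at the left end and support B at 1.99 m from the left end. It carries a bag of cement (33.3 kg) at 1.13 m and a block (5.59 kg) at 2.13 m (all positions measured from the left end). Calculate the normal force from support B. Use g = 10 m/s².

R_B ≈ 249 N

Sum moments about support A (its reaction then has zero moment arm).
Bag of cement: 33.3 × 10 = 333 N down at 1.13 m → arm 1.13 m, τ = 333 × 1.13 = 376.3 N·m clockwise.
Block: 5.59 × 10 = 55.9 N down at 2.13 m → arm 2.13 m, τ = 55.9 × 2.13 = 119.1 N·m clockwise.
Net load moment about support A = 495.4 N·m clockwise.
Reaction R at support B is upward at 1.99 m, arm 1.99 m → moment R × 1.99 counterclockwise.
Setting net torque to zero: R × 1.99 = 495.4 → R = 249 N.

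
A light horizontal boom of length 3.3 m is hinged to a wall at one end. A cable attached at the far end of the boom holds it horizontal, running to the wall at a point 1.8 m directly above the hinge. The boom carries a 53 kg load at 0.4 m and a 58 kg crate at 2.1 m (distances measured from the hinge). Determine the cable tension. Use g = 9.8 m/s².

T ≈ 887 N

Sum moments about the hinge (the unknown hinge reaction has zero arm there).
Load: 53 × 9.8 = 519.4 N down at 0.4 m → arm 0.4 m, τ = 519.4 × 0.4 = 207.8 N·m clockwise.
Crate: 58 × 9.8 = 568.4 N down at 2.1 m → arm 2.1 m, τ = 568.4 × 2.1 = 1194 N·m clockwise.
Total clockwise load moment = 1402 N·m.
The cable tension T acts at 3.3 m; only its component perpendicular to the boom, T sinθ, produces torque. sinθ = h/√(h²+d²) = 1.8/√(1.8²+3.3²) = 0.4789.
Setting net torque to zero: T × 3.3 × 0.4789 = 1402 → T = 1402 / 1.58 = 887 N.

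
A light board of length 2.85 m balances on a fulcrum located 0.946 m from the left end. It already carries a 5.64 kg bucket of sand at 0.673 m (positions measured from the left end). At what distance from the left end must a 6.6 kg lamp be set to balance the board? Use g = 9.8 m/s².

Taking torques about the fulcrum (at 0.946 m from the left end):
Bucket of sand: 5.64 × 9.8 = 55.27 N down at 0.673 m → arm 0.273 m, τ = 55.27 × 0.273 = 15.09 N·m counterclockwise.
Net moment of existing loads = 15.09 N·m counterclockwise.
The lamp weighs 6.6 × 9.8 = 64.68 N and must supply an equal clockwise moment, so its lever arm about the fulcrum is 15.09 / 64.68 = 0.233 m.
That puts it at 0.946 + 0.233 = 1.18 m from the left end.

x ≈ 1.18 m from the left end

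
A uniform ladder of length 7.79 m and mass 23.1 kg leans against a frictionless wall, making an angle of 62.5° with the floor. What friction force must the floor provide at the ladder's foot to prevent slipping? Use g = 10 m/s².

Taking torques about the foot of the ladder:
Ladder weight 23.1×10 = 231 N acts at 3.895 m along the ladder; its horizontal arm is 3.895·cos62.5° = 1.799 m → τ = 415.6 N·m clockwise.
Wall normal N acts horizontally at the top; its moment arm is the height L sinθ = 7.79·sin62.5° = 6.91 m, counterclockwise.
Balancing moments: N × 6.91 = 415.6, giving N = 60.1 N.
ΣFx = 0: friction at the foot balances the wall's push, so f = N_wall = 60.1 N.

f ≈ 60.1 N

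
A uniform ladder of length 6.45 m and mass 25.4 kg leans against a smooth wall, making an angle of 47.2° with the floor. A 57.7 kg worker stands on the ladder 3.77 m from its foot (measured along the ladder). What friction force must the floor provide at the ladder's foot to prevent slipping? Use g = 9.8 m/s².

Taking torques about the foot of the ladder:
Ladder weight 25.4×9.8 = 248.9 N acts at 3.225 m along the ladder; its horizontal arm is 3.225·cos47.2° = 2.191 m → τ = 545.3 N·m clockwise.
Worker: 57.7×9.8 = 565.5 N at 3.77 m → arm 2.561 m → τ = 1448 N·m clockwise.
Wall normal N acts horizontally at the top; its moment arm is the height L sinθ = 6.45·sin47.2° = 4.733 m, counterclockwise.
Setting net torque to zero: N × 4.733 = 1993 → N = 421 N.
ΣFx = 0: friction at the foot balances the wall's push, so f = N_wall = 421 N.

f ≈ 421 N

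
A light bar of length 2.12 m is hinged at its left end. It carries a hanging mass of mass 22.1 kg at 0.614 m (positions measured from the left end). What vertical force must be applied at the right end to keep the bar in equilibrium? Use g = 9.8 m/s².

F ≈ 62.7 N

Sum moments about the left end (the unknown pivot reaction has zero arm there).
Hanging mass: 22.1 × 9.8 = 216.6 N down at 0.614 m → arm 0.614 m, τ = 216.6 × 0.614 = 133 N·m clockwise.
Net moment of the loads = 133 N·m clockwise.
The upward force F acts at the right end, arm 2.12 m, giving F × 2.12 counterclockwise.
Balancing moments: F × 2.12 = 133, giving F = 133 / 2.12 = 62.7 N.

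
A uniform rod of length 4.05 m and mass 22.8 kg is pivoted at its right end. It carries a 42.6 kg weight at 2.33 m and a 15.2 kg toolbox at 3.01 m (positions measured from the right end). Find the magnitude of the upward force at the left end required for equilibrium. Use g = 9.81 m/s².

F ≈ 463 N

Taking torques about the right end:
Beam weight: 22.8 × 9.81 = 223.7 N down at 2.025 m → arm 2.025 m, τ = 223.7 × 2.025 = 453 N·m counterclockwise.
Weight: 42.6 × 9.81 = 417.9 N down at 2.33 m → arm 2.33 m, τ = 417.9 × 2.33 = 973.7 N·m counterclockwise.
Toolbox: 15.2 × 9.81 = 149.1 N down at 3.01 m → arm 3.01 m, τ = 149.1 × 3.01 = 448.8 N·m counterclockwise.
Net moment of the loads = 1876 N·m counterclockwise.
The upward force F acts at the left end, arm 4.05 m, giving F × 4.05 clockwise.
For rotational equilibrium, F × 4.05 = 1876, so F = 1876 / 4.05 = 463 N.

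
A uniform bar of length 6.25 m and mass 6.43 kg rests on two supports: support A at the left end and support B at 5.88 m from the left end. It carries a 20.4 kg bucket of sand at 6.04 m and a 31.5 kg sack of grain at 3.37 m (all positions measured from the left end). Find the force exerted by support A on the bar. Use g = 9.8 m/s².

Take moments about support B.
Beam weight: 6.43 × 9.8 = 63.01 N down at 3.125 m → arm 2.755 m, τ = 63.01 × 2.755 = 173.6 N·m counterclockwise.
Bucket of sand: 20.4 × 9.8 = 199.9 N down at 6.04 m → arm 0.16 m, τ = 199.9 × 0.16 = 31.98 N·m clockwise.
Sack of grain: 31.5 × 9.8 = 308.7 N down at 3.37 m → arm 2.51 m, τ = 308.7 × 2.51 = 774.8 N·m counterclockwise.
Net load moment about support B = 916.4 N·m counterclockwise.
Reaction R at support A is upward at 0 m, arm 5.88 m → moment R × 5.88 clockwise.
For rotational equilibrium, R × 5.88 = 916.4, so R = 156 N.

R_A ≈ 156 N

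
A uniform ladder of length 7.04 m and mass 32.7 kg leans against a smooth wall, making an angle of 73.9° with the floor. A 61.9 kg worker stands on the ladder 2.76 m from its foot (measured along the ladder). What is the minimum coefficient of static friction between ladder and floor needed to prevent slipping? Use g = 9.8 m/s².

μ_min ≈ 0.124

Taking torques about the foot of the ladder:
Ladder weight 32.7×9.8 = 320.5 N acts at 3.52 m along the ladder; its horizontal arm is 3.52·cos73.9° = 0.9761 m → τ = 312.8 N·m clockwise.
Worker: 61.9×9.8 = 606.6 N at 2.76 m → arm 0.7654 m → τ = 464.3 N·m clockwise.
Wall normal N acts horizontally at the top; its moment arm is the height L sinθ = 7.04·sin73.9° = 6.764 m, counterclockwise.
Balancing moments: N × 6.764 = 777.1, giving N = 114.9 N.
ΣFx = 0 ⇒ f = N_wall = 114.9 N. ΣFy = 0 ⇒ N_floor = 927.1 N.
μ_min = f / N_floor = 114.9 / 927.1 = 0.124.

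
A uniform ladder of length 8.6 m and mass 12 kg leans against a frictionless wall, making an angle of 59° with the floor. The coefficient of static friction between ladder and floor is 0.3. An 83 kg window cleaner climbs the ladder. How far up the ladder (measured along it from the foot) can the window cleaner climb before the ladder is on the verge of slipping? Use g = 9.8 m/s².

d ≈ 4.29 m

Taking torques about the foot of the ladder:
Ladder weight 12×9.8 = 117.6 N acts at 4.3 m along the ladder; its horizontal arm is 4.3·cos59° = 2.215 m → τ = 260.5 N·m clockwise.
Window cleaner weight 83×9.8 = 813.4 N at distance d → arm d·cos59° → τ = 813.4·d·0.515 clockwise.
Wall normal N at the top has arm L sinθ = 7.372 m counterclockwise, so Στ = 0 gives N·7.372 = 260.5 + 418.9·d.
ΣFy = 0 ⇒ N_floor = 931 N, so the maximum friction is μ_s·N_floor = 0.3×931 = 279.3 N. ΣFx = 0 ⇒ N_wall = f, so at the slipping point N = 279.3 N.
Substituting: 279.3×7.372 = 260.5 + 418.9·d ⇒ d = (2059 − 260.5) / 418.9 = 4.29 m.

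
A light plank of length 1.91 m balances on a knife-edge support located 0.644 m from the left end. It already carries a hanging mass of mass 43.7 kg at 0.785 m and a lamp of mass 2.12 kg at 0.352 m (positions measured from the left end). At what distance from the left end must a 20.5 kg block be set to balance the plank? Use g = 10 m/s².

x ≈ 0.374 m from the left end

Taking torques about the knife-edge support (at 0.644 m from the left end):
Hanging mass: 43.7 × 10 = 437 N down at 0.785 m → arm 0.141 m, τ = 437 × 0.141 = 61.62 N·m clockwise.
Lamp: 2.12 × 10 = 21.2 N down at 0.352 m → arm 0.292 m, τ = 21.2 × 0.292 = 6.19 N·m counterclockwise.
Net moment of existing loads = 55.43 N·m clockwise.
The block weighs 20.5 × 10 = 205 N and must supply an equal counterclockwise moment, so its lever arm about the knife-edge support is 55.43 / 205 = 0.27 m.
That puts it at 0.644 − 0.27 = 0.374 m from the left end.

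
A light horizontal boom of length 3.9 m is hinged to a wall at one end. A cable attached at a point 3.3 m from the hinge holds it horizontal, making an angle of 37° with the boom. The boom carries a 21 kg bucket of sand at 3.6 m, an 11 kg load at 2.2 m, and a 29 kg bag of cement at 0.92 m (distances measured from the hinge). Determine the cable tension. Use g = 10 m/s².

T ≈ 637 N

Sum moments about the hinge (the unknown hinge reaction has zero arm there).
Bucket of sand: 21 × 10 = 210 N down at 3.6 m → arm 3.6 m, τ = 210 × 3.6 = 756 N·m clockwise.
Load: 11 × 10 = 110 N down at 2.2 m → arm 2.2 m, τ = 110 × 2.2 = 242 N·m clockwise.
Bag of cement: 29 × 10 = 290 N down at 0.92 m → arm 0.92 m, τ = 290 × 0.92 = 266.8 N·m clockwise.
Total clockwise load moment = 1265 N·m.
The cable tension T acts at 3.3 m; only its component perpendicular to the boom, T sinθ, produces torque. sin 37° = 0.6018.
Στ = 0 ⇒ T × 3.3 × 0.6018 = 1265 ⇒ T = 1265 / 1.986 = 637 N.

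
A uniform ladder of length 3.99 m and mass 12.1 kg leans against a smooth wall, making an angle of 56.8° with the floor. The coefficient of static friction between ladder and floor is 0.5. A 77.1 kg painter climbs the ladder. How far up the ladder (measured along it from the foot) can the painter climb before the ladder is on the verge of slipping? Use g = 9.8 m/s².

d ≈ 3.21 m

About the foot of the ladder:
Ladder weight 12.1×9.8 = 118.6 N acts at 1.995 m along the ladder; its horizontal arm is 1.995·cos56.8° = 1.092 m → τ = 129.5 N·m clockwise.
Painter weight 77.1×9.8 = 755.6 N at distance d → arm d·cos56.8° → τ = 755.6·d·0.5476 clockwise.
Wall normal N at the top has arm L sinθ = 3.339 m counterclockwise, so Στ = 0 gives N·3.339 = 129.5 + 413.8·d.
ΣFy = 0 ⇒ N_floor = 874.2 N, so the maximum friction is μ_s·N_floor = 0.5×874.2 = 437.1 N. ΣFx = 0 ⇒ N_wall = f, so at the slipping point N = 437.1 N.
Substituting: 437.1×3.339 = 129.5 + 413.8·d ⇒ d = (1459 − 129.5) / 413.8 = 3.21 m.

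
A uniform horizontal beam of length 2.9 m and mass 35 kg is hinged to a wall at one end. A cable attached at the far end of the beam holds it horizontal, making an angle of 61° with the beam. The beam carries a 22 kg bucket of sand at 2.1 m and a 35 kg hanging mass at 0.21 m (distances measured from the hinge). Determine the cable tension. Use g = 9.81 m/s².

T ≈ 403 N

Choose the hinge as the axis so the unknown hinge reaction has zero arm there.
Beam weight: 35 × 9.81 = 343.4 N down at 1.45 m → arm 1.45 m, τ = 343.4 × 1.45 = 497.9 N·m clockwise.
Bucket of sand: 22 × 9.81 = 215.8 N down at 2.1 m → arm 2.1 m, τ = 215.8 × 2.1 = 453.2 N·m clockwise.
Hanging mass: 35 × 9.81 = 343.4 N down at 0.21 m → arm 0.21 m, τ = 343.4 × 0.21 = 72.11 N·m clockwise.
Total clockwise load moment = 1023 N·m.
The cable tension T acts at 2.9 m; only its component perpendicular to the beam, T sinθ, produces torque. sin 61° = 0.8746.
For rotational equilibrium, T × 2.9 × 0.8746 = 1023, so T = 1023 / 2.536 = 403 N.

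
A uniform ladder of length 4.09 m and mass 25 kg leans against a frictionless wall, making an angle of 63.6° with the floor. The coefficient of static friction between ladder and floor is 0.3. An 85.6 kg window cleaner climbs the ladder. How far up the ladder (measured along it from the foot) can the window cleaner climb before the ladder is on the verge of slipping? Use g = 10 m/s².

d ≈ 2.6 m

Sum moments about the foot of the ladder (the floor normal and friction both act there and drop out).
Ladder weight 25×10 = 250 N acts at 2.045 m along the ladder; its horizontal arm is 2.045·cos63.6° = 0.9093 m → τ = 227.3 N·m clockwise.
Window cleaner weight 85.6×10 = 856 N at distance d → arm d·cos63.6° → τ = 856·d·0.4446 clockwise.
Wall normal N at the top has arm L sinθ = 3.663 m counterclockwise, so Στ = 0 gives N·3.663 = 227.3 + 380.6·d.
ΣFy = 0 ⇒ N_floor = 1106 N, so the maximum friction is μ_s·N_floor = 0.3×1106 = 331.8 N. ΣFx = 0 ⇒ N_wall = f, so at the slipping point N = 331.8 N.
Substituting: 331.8×3.663 = 227.3 + 380.6·d ⇒ d = (1215 − 227.3) / 380.6 = 2.6 m.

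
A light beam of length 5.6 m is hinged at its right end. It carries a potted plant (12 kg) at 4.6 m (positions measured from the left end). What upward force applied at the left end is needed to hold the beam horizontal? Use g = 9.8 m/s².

F ≈ 21 N

Taking torques about the right end:
Potted plant: 12 × 9.8 = 117.6 N down at 4.6 m → arm 1 m, τ = 117.6 × 1 = 117.6 N·m counterclockwise.
Net moment of the loads = 117.6 N·m counterclockwise.
The upward force F acts at the left end, arm 5.6 m, giving F × 5.6 clockwise.
For rotational equilibrium, F × 5.6 = 117.6, so F = 117.6 / 5.6 = 21 N.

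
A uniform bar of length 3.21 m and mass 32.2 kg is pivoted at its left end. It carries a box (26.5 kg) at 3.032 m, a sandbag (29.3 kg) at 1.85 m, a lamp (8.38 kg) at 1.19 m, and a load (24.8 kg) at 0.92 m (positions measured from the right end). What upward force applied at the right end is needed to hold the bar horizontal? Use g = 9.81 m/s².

F ≈ 519 N

About the left end:
Beam weight: 32.2 × 9.81 = 315.9 N down at 1.605 m → arm 1.605 m, τ = 315.9 × 1.605 = 507 N·m clockwise.
Box: 26.5 × 9.81 = 260 N down at 3.032 m → arm 0.178 m, τ = 260 × 0.178 = 46.28 N·m clockwise.
Sandbag: 29.3 × 9.81 = 287.4 N down at 1.85 m → arm 1.36 m, τ = 287.4 × 1.36 = 390.9 N·m clockwise.
Lamp: 8.38 × 9.81 = 82.21 N down at 1.19 m → arm 2.02 m, τ = 82.21 × 2.02 = 166.1 N·m clockwise.
Load: 24.8 × 9.81 = 243.3 N down at 0.92 m → arm 2.29 m, τ = 243.3 × 2.29 = 557.2 N·m clockwise.
Net moment of the loads = 1667 N·m clockwise.
The upward force F acts at the right end, arm 3.21 m, giving F × 3.21 counterclockwise.
For rotational equilibrium, F × 3.21 = 1667, so F = 1667 / 3.21 = 519 N.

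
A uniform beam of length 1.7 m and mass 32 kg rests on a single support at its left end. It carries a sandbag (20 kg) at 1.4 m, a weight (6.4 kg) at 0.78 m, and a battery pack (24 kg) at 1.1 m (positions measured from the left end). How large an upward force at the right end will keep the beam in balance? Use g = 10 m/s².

Taking torques about the left end:
Beam weight: 32 × 10 = 320 N down at 0.85 m → arm 0.85 m, τ = 320 × 0.85 = 272 N·m clockwise.
Sandbag: 20 × 10 = 200 N down at 1.4 m → arm 1.4 m, τ = 200 × 1.4 = 280 N·m clockwise.
Weight: 6.4 × 10 = 64 N down at 0.78 m → arm 0.78 m, τ = 64 × 0.78 = 49.92 N·m clockwise.
Battery pack: 24 × 10 = 240 N down at 1.1 m → arm 1.1 m, τ = 240 × 1.1 = 264 N·m clockwise.
Net moment of the loads = 865.9 N·m clockwise.
The upward force F acts at the right end, arm 1.7 m, giving F × 1.7 counterclockwise.
Balancing moments: F × 1.7 = 865.9, giving F = 865.9 / 1.7 = 509 N.

F ≈ 509 N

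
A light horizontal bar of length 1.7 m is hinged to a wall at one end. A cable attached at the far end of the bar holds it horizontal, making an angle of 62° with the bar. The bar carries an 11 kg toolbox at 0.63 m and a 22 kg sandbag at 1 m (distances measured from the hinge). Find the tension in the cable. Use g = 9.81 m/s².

T ≈ 189 N

Choose the hinge as the axis so the unknown hinge reaction has zero arm there.
Toolbox: 11 × 9.81 = 107.9 N down at 0.63 m → arm 0.63 m, τ = 107.9 × 0.63 = 67.98 N·m clockwise.
Sandbag: 22 × 9.81 = 215.8 N down at 1 m → arm 1 m, τ = 215.8 × 1 = 215.8 N·m clockwise.
Total clockwise load moment = 283.8 N·m.
The cable tension T acts at 1.7 m; only its component perpendicular to the bar, T sinθ, produces torque. sin 62° = 0.8829.
Balancing moments: T × 1.7 × 0.8829 = 283.8, giving T = 283.8 / 1.501 = 189 N.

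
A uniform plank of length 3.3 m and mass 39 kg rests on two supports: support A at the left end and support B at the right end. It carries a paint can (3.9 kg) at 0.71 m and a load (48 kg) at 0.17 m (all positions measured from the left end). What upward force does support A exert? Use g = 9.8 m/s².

Take moments about support B.
Beam weight: 39 × 9.8 = 382.2 N down at 1.65 m → arm 1.65 m, τ = 382.2 × 1.65 = 630.6 N·m counterclockwise.
Paint can: 3.9 × 9.8 = 38.22 N down at 0.71 m → arm 2.59 m, τ = 38.22 × 2.59 = 98.99 N·m counterclockwise.
Load: 48 × 9.8 = 470.4 N down at 0.17 m → arm 3.13 m, τ = 470.4 × 3.13 = 1472 N·m counterclockwise.
Net load moment about support B = 2202 N·m counterclockwise.
Reaction R at support A is upward at 0 m, arm 3.3 m → moment R × 3.3 clockwise.
Balancing moments: R × 3.3 = 2202, giving R = 667 N.

R_A ≈ 667 N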